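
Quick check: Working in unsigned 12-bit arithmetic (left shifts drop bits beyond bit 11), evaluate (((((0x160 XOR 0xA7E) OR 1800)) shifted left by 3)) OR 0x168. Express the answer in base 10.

2552

0x160 = 000101100000
0xA7E = 101001111110
→ XOR → 101100011110 = 2846
1800 = 011100001000
→ OR → 111100011110 = 3870
→ shifted left by 3 (mod 2^12) → 100011110000 = 2288
0x168 = 000101101000
→ OR → 100111111000 = 2552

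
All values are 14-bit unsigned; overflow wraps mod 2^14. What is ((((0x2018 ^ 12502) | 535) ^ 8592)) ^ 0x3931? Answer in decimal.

2686

0x2018 = 10000000011000
12502 = 11000011010110
→ ^ → 01000011001110 = 4302
535 = 00001000010111
→ | → 01001011011111 = 4831
8592 = 10000110010000
→ ^ → 11001101001111 = 13135
0x3931 = 11100100110001
→ ^ → 00101001111110 = 2686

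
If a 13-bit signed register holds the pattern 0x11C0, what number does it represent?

pattern = 1000111000000 (MSB is 1 ⇒ negative)
Invert: 0111000111111, add 1 → 0111001000000 = 3648, so the value is -3648.
(Equivalently: 4544 - 2^13 = 4544 - 8192 = -3648.)

-3648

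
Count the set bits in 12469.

12469 = 11000010110101
Count the 1s: 1 + 1 + 1 + 1 + 1 + 1 + 1 = 7

7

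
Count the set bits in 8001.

7

8001 = 1111101000001
Count the 1s: 1 + 1 + 1 + 1 + 1 + 1 + 1 = 7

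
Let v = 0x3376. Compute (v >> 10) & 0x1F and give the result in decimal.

v = 011001101110110
Shift right by 10: 01100
Mask low 5 bits: 01100 = 12

12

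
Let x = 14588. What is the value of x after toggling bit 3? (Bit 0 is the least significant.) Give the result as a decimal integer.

x = 11100011111100
bit 3 is currently 1; toggle it via x ^ (1 << 3) = x ^ 8
→ 11100011110100 = 14580

14580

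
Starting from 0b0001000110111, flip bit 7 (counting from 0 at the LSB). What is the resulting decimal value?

695

x = 0001000110111
bit 7 is currently 0; toggle it via x ^ (1 << 7) = x ^ 128
→ 0001010110111 = 695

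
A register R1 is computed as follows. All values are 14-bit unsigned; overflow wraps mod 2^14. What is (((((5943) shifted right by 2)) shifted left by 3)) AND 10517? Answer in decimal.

10240

5943 = 01011100110111
→ shifted right by 2 → 00010111001101 = 1485
→ shifted left by 3 (mod 2^14) → 10111001101000 = 11880
10517 = 10100100010101
→ AND → 10100000000000 = 10240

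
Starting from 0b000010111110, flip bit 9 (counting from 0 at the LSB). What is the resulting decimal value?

702

x = 000010111110
bit 9 is currently 0; toggle it via x ^ (1 << 9) = x ^ 512
→ 001010111110 = 702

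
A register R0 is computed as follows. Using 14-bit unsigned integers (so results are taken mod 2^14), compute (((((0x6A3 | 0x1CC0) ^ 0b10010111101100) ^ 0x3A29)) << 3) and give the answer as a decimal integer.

0x6A3 = 00011010100011
0x1CC0 = 01110011000000
→ | → 01111011100011 = 7907
0b10010111101100 = 10010111101100
→ ^ → 11101100001111 = 15119
0x3A29 = 11101000101001
→ ^ → 00000100100110 = 294
→ << 3 (mod 2^14) → 00100100110000 = 2352

2352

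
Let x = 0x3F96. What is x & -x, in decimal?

x = 11111110010110 = 16278
-x (two's complement) = …00000001101010
AND   = 00000000000010 = 2
(x & -x isolates the lowest set bit of x.)

2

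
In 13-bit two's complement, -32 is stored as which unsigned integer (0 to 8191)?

32 in 13 bits: 0000000100000
Invert: 1111111011111
Add 1:  1111111100000 = 8160
(Check: 2^13 - 32 = 8192 - 32 = 8160.)

8160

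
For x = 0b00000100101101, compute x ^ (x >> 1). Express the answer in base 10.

443

x = 100101101 = 301
x>>1 = 010010110
XOR  = 110111011 = 443
(x ^ (x >> 1) gives the standard binary-reflected Gray code of x.)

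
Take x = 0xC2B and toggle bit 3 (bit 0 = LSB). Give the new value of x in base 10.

x = 110000101011
bit 3 is currently 1; toggle it via x ^ (1 << 3) = x ^ 8
→ 110000100011 = 3107

3107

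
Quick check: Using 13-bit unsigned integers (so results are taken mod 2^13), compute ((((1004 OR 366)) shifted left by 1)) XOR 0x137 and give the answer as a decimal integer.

1771

1004 = 0001111101100
366 = 0000101101110
→ OR → 0001111101110 = 1006
→ shifted left by 1 (mod 2^13) → 0011111011100 = 2012
0x137 = 0000100110111
→ XOR → 0011011101011 = 1771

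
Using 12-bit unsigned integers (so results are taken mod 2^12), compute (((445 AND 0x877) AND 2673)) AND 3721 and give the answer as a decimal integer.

1

445 = 000110111101
0x877 = 100001110111
→ AND → 000000110101 = 53
2673 = 101001110001
→ AND → 000000110001 = 49
3721 = 111010001001
→ AND → 000000000001 = 1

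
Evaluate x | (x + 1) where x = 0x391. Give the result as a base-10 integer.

915

x = 1110010001 = 913
x + 1 = 1110010010
OR    = 1110010011 = 915
(x | (x + 1) sets the lowest cleared bit.)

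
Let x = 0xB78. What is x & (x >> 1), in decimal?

312

x = 101101111000 = 2936
x>>1 = 010110111100
AND  = 000100111000 = 312
(x & (x >> 1) has a 1 wherever x has two consecutive 1 bits.)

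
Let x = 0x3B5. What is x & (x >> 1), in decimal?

400

x = 1110110101 = 949
x>>1 = 0111011010
AND  = 0110010000 = 400
(x & (x >> 1) has a 1 wherever x has two consecutive 1 bits.)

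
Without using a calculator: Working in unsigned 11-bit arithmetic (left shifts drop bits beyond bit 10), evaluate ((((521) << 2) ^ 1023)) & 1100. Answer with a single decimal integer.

72

521 = 01000001001
→ << 2 (mod 2^11) → 00000100100 = 36
1023 = 01111111111
→ ^ → 01111011011 = 987
1100 = 10001001100
→ & → 00001001000 = 72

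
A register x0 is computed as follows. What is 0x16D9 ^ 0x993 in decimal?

0x16D9 = 1011011011001
0x993 = 0100110010011
XOR → 1111101001010 = 8010

8010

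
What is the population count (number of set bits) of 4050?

4050 = 111111010010
Count the 1s: 1 + 1 + 1 + 1 + 1 + 1 + 1 + 1 = 8

8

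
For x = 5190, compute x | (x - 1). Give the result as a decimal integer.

x = 1010001000110 = 5190
x - 1 = 1010001000101
OR    = 1010001000111 = 5191
(x | (x - 1) sets all bits below the lowest set bit.)

5191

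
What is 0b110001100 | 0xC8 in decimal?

460

a = 110001100
0xC8 = 011001000
 OR → 111001100 = 460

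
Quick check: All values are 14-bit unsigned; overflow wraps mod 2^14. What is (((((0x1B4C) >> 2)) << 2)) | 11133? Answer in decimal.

0x1B4C = 01101101001100
→ >> 2 → 00011011010011 = 1747
→ << 2 (mod 2^14) → 01101101001100 = 6988
11133 = 10101101111101
→ | → 11101101111101 = 15229

15229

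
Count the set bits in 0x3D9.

7

0x3D9 = 1111011001
Count the 1s: 1 + 1 + 1 + 1 + 1 + 1 + 1 = 7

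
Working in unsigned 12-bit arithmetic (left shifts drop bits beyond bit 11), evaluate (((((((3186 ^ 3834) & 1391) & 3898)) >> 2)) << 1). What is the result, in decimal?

4

3186 = 110001110010
3834 = 111011111010
→ ^ → 001010001000 = 648
1391 = 010101101111
→ & → 000000001000 = 8
3898 = 111100111010
→ & → 000000001000 = 8
→ >> 2 → 000000000010 = 2
→ << 1 (mod 2^12) → 000000000100 = 4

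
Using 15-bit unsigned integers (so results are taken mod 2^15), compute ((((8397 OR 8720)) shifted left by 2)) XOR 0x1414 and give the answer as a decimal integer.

8032

8397 = 010000011001101
8720 = 010001000010000
→ OR → 010001011011101 = 8925
→ shifted left by 2 (mod 2^15) → 000101101110100 = 2932
0x1414 = 001010000010100
→ XOR → 001111101100000 = 8032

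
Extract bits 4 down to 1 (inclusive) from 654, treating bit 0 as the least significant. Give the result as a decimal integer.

7

v = 000001010001110
Shift right by 1: 00000101000111
Mask low 4 bits: 0111 = 7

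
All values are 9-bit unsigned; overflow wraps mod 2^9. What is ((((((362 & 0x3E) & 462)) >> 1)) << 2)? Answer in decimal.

362 = 101101010
0x3E = 000111110
→ & → 000101010 = 42
462 = 111001110
→ & → 000001010 = 10
→ >> 1 → 000000101 = 5
→ << 2 (mod 2^9) → 000010100 = 20

20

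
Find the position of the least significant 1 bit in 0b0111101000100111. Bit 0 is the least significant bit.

0

0b0111101000100111 = 111101000100111
Trailing zeros: 0, so the lowest set bit is bit 0 (value 1).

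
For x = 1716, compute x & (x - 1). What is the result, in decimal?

x = 11010110100 = 1716
x - 1 = 11010110011
AND   = 11010110000 = 1712
(x & (x - 1) clears the lowest set bit of x.)

1712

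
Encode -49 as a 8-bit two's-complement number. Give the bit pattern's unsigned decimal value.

49 in 8 bits: 00110001
Invert: 11001110
Add 1:  11001111 = 207
(Check: 2^8 - 49 = 256 - 49 = 207.)

207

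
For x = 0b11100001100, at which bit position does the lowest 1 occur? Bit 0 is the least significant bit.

0b11100001100 = 11100001100
Trailing zeros: 2, so the lowest set bit is bit 2 (value 4).

2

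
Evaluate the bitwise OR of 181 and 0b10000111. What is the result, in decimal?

181 = 10110101
b = 10000111
 OR → 10110111 = 183

183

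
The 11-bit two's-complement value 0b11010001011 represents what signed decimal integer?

pattern = 11010001011 (MSB is 1 ⇒ negative)
Invert: 00101110100, add 1 → 00101110101 = 373, so the value is -373.
(Equivalently: 1675 - 2^11 = 1675 - 2048 = -373.)

-373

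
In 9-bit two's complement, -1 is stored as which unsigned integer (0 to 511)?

511

1 in 9 bits: 000000001
Invert: 111111110
Add 1:  111111111 = 511
(Check: 2^9 - 1 = 512 - 1 = 511.)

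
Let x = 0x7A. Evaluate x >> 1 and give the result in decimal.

0x7A = 1111010
shift right by 1 → 0111101 = 61
(equivalently, floor(122 / 2))

61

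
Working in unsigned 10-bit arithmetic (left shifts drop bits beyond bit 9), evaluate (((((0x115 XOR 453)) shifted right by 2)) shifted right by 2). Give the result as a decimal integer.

0x115 = 0100010101
453 = 0111000101
→ XOR → 0011010000 = 208
→ shifted right by 2 → 0000110100 = 52
→ shifted right by 2 → 0000001101 = 13

13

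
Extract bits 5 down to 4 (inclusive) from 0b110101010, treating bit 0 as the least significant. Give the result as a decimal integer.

v = 110101010
Shift right by 4: 11010
Mask low 2 bits: 10 = 2

2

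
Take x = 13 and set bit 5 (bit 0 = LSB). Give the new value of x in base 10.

x = 000001101
bit 5 is currently 0; set it via x | (1 << 5) = x | 32
→ 000101101 = 45

45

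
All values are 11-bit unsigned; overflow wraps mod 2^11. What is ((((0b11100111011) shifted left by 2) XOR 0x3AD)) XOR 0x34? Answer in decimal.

0b11100111011 = 11100111011
→ shifted left by 2 (mod 2^11) → 10011101100 = 1260
0x3AD = 01110101101
→ XOR → 11101000001 = 1857
0x34 = 00000110100
→ XOR → 11101110101 = 1909

1909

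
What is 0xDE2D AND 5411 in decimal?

0xDE2D = 1101111000101101
5411 = 0001010100100011
AND → 0001010000100001 = 5153

5153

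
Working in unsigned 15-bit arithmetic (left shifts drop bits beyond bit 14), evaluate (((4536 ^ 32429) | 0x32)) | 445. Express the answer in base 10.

28607

4536 = 001000110111000
32429 = 111111010101101
→ ^ → 110111100010101 = 28437
0x32 = 000000000110010
→ | → 110111100110111 = 28471
445 = 000000110111101
→ | → 110111110111111 = 28607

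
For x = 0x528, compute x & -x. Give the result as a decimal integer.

x = 10100101000 = 1320
-x (two's complement) = …01011011000
AND   = 00000001000 = 8
(x & -x isolates the lowest set bit of x.)

8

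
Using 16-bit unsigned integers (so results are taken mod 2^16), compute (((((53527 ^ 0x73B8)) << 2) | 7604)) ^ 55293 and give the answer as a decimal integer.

53527 = 1101000100010111
0x73B8 = 0111001110111000
→ ^ → 1010001010101111 = 41647
→ << 2 (mod 2^16) → 1000101010111100 = 35516
7604 = 0001110110110100
→ | → 1001111110111100 = 40892
55293 = 1101011111111101
→ ^ → 0100100001000001 = 18497

18497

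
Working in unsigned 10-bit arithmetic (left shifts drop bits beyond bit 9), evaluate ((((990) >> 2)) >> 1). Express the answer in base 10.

990 = 1111011110
→ >> 2 → 0011110111 = 247
→ >> 1 → 0001111011 = 123

123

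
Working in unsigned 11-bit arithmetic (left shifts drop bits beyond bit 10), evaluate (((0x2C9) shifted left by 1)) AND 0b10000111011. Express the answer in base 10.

1042

0x2C9 = 01011001001
→ shifted left by 1 (mod 2^11) → 10110010010 = 1426
0b10000111011 = 10000111011
→ AND → 10000010010 = 1042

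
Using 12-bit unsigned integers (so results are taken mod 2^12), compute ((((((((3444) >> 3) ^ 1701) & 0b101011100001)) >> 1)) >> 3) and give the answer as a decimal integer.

32

3444 = 110101110100
→ >> 3 → 000110101110 = 430
1701 = 011010100101
→ ^ → 011100001011 = 1803
0b101011100001 = 101011100001
→ & → 001000000001 = 513
→ >> 1 → 000100000000 = 256
→ >> 3 → 000000100000 = 32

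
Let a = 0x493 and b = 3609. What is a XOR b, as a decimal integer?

0x493 = 010010010011
3609 = 111000011001
XOR → 101010001010 = 2698

2698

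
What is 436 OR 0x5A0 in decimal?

1460

436 = 00110110100
0x5A0 = 10110100000
 OR → 10110110100 = 1460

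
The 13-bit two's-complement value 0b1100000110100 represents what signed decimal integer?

pattern = 1100000110100 (MSB is 1 ⇒ negative)
Invert: 0011111001011, add 1 → 0011111001100 = 1996, so the value is -1996.
(Equivalently: 6196 - 2^13 = 6196 - 8192 = -1996.)

-1996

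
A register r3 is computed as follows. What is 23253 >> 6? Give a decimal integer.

363

23253 = 101101011010101
shift right by 6 → 000000101101011 = 363
(equivalently, floor(23253 / 64))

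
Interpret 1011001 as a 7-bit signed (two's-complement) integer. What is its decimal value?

pattern = 1011001 (MSB is 1 ⇒ negative)
Invert: 0100110, add 1 → 0100111 = 39, so the value is -39.
(Equivalently: 89 - 2^7 = 89 - 128 = -39.)

-39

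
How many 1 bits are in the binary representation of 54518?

54518 = 1101010011110110
Count the 1s: 1 + 1 + 1 + 1 + 1 + 1 + 1 + 1 + 1 + 1 = 10

10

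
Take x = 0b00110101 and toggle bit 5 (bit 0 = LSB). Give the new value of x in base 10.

21

x = 00110101
bit 5 is currently 1; toggle it via x ^ (1 << 5) = x ^ 32
→ 00010101 = 21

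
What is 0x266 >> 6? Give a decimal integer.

0x266 = 1001100110
shift right by 6 → 0000001001 = 9
(equivalently, floor(614 / 64))

9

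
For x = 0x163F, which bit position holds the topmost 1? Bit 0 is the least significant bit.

12

0x163F = 1011000111111
The topmost 1 is at position 12 (since 2^12 = 4096 ≤ 5695 < 8192).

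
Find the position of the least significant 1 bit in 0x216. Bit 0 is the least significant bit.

1

0x216 = 1000010110
Trailing zeros: 1, so the lowest set bit is bit 1 (value 2).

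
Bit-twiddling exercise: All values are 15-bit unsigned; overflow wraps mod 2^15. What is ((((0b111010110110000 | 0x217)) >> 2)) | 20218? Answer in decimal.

24575

0b111010110110000 = 111010110110000
0x217 = 000001000010111
→ | → 111011110110111 = 30647
→ >> 2 → 001110111101101 = 7661
20218 = 100111011111010
→ | → 101111111111111 = 24575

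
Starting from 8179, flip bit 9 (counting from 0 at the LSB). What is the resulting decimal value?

7667

x = 1111111110011
bit 9 is currently 1; toggle it via x ^ (1 << 9) = x ^ 512
→ 1110111110011 = 7667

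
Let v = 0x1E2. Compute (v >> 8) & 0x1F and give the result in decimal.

v = 0000111100010
Shift right by 8: 00001
Mask low 5 bits: 00001 = 1

1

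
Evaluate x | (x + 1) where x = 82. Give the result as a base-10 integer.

83

x = 1010010 = 82
x + 1 = 1010011
OR    = 1010011 = 83
(x | (x + 1) sets the lowest cleared bit.)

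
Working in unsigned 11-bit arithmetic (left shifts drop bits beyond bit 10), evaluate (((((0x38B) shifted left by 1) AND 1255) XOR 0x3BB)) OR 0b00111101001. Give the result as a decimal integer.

2045

0x38B = 01110001011
→ shifted left by 1 (mod 2^11) → 11100010110 = 1814
1255 = 10011100111
→ AND → 10000000110 = 1030
0x3BB = 01110111011
→ XOR → 11110111101 = 1981
0b00111101001 = 00111101001
→ OR → 11111111101 = 2045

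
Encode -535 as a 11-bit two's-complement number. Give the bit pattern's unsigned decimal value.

1513

535 in 11 bits: 01000010111
Invert: 10111101000
Add 1:  10111101001 = 1513
(Check: 2^11 - 535 = 2048 - 535 = 1513.)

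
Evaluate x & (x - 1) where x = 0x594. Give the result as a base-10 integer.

x = 10110010100 = 1428
x - 1 = 10110010011
AND   = 10110010000 = 1424
(x & (x - 1) clears the lowest set bit of x.)

1424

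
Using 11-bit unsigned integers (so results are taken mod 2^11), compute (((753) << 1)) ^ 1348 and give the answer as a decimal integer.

166

753 = 01011110001
→ << 1 (mod 2^11) → 10111100010 = 1506
1348 = 10101000100
→ ^ → 00010100110 = 166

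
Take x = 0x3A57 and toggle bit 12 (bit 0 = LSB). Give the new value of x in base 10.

x = 011101001010111
bit 12 is currently 1; toggle it via x ^ (1 << 12) = x ^ 4096
→ 010101001010111 = 10839

10839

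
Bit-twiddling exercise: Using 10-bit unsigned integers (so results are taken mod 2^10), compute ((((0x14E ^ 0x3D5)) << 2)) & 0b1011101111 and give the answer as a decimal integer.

620

0x14E = 0101001110
0x3D5 = 1111010101
→ ^ → 1010011011 = 667
→ << 2 (mod 2^10) → 1001101100 = 620
0b1011101111 = 1011101111
→ & → 1001101100 = 620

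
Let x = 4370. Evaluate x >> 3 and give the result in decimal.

4370 = 1000100010010
shift right by 3 → 0001000100010 = 546
(equivalently, floor(4370 / 8))

546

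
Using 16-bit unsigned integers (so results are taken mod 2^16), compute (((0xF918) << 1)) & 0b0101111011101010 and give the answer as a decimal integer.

21024

0xF918 = 1111100100011000
→ << 1 (mod 2^16) → 1111001000110000 = 62000
0b0101111011101010 = 0101111011101010
→ & → 0101001000100000 = 21024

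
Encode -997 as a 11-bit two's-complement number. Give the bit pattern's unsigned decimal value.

997 in 11 bits: 01111100101
Invert: 10000011010
Add 1:  10000011011 = 1051
(Check: 2^11 - 997 = 2048 - 997 = 1051.)

1051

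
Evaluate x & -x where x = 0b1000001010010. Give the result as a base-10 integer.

2

x = 1000001010010 = 4178
-x (two's complement) = …0111110101110
AND   = 0000000000010 = 2
(x & -x isolates the lowest set bit of x.)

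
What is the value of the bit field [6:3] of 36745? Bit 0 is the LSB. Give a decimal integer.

v = 1000111110001001
Shift right by 3: 1000111110001
Mask low 4 bits: 0001 = 1

1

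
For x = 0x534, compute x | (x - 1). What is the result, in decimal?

x = 10100110100 = 1332
x - 1 = 10100110011
OR    = 10100110111 = 1335
(x | (x - 1) sets all bits below the lowest set bit.)

1335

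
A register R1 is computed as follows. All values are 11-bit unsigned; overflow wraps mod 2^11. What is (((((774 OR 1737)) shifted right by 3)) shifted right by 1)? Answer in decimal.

124

774 = 01100000110
1737 = 11011001001
→ OR → 11111001111 = 1999
→ shifted right by 3 → 00011111001 = 249
→ shifted right by 1 → 00001111100 = 124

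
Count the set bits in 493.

7

493 = 111101101
Count the 1s: 1 + 1 + 1 + 1 + 1 + 1 + 1 = 7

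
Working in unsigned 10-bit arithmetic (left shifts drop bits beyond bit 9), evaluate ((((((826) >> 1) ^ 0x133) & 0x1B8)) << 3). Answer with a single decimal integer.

826 = 1100111010
→ >> 1 → 0110011101 = 413
0x133 = 0100110011
→ ^ → 0010101110 = 174
0x1B8 = 0110111000
→ & → 0010101000 = 168
→ << 3 (mod 2^10) → 0101000000 = 320

320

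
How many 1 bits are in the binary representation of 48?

48 = 110000
Count the 1s: 1 + 1 = 2

2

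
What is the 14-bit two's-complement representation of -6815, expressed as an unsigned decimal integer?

9569

6815 in 14 bits: 01101010011111
Invert: 10010101100000
Add 1:  10010101100001 = 9569
(Check: 2^14 - 6815 = 16384 - 6815 = 9569.)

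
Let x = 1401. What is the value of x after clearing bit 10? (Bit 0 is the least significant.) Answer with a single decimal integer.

x = 10101111001
bit 10 is currently 1; clear it via x & ~(1 << 10) = x & ~1024
→ 00101111001 = 377

377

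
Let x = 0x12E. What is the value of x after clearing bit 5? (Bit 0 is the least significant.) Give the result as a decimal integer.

270

x = 00100101110
bit 5 is currently 1; clear it via x & ~(1 << 5) = x & ~32
→ 00100001110 = 270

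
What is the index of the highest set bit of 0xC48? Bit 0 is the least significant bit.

11

0xC48 = 110001001000
The topmost 1 is at position 11 (since 2^11 = 2048 ≤ 3144 < 4096).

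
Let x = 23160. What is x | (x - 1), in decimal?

23167

x = 101101001111000 = 23160
x - 1 = 101101001110111
OR    = 101101001111111 = 23167
(x | (x - 1) sets all bits below the lowest set bit.)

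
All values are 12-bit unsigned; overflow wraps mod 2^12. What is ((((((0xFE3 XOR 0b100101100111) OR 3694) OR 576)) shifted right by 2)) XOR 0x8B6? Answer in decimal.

2829

0xFE3 = 111111100011
0b100101100111 = 100101100111
→ XOR → 011010000100 = 1668
3694 = 111001101110
→ OR → 111011101110 = 3822
576 = 001001000000
→ OR → 111011101110 = 3822
→ shifted right by 2 → 001110111011 = 955
0x8B6 = 100010110110
→ XOR → 101100001101 = 2829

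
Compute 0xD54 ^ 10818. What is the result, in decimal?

10006

0xD54 = 00110101010100
10818 = 10101001000010
XOR → 10011100010110 = 10006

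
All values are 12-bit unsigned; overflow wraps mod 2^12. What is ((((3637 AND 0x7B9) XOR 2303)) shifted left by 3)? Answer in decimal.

3637 = 111000110101
0x7B9 = 011110111001
→ AND → 011000110001 = 1585
2303 = 100011111111
→ XOR → 111011001110 = 3790
→ shifted left by 3 (mod 2^12) → 011001110000 = 1648

1648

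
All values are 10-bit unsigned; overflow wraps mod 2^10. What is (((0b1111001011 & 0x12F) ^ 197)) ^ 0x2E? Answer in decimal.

0b1111001011 = 1111001011
0x12F = 0100101111
→ & → 0100001011 = 267
197 = 0011000101
→ ^ → 0111001110 = 462
0x2E = 0000101110
→ ^ → 0111100000 = 480

480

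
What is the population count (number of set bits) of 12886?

7

12886 = 11001001010110
Count the 1s: 1 + 1 + 1 + 1 + 1 + 1 + 1 = 7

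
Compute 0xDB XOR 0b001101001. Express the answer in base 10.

0xDB = 11011011
b = 01101001
XOR → 10110010 = 178

178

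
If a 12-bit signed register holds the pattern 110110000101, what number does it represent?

-635

pattern = 110110000101 (MSB is 1 ⇒ negative)
Invert: 001001111010, add 1 → 001001111011 = 635, so the value is -635.
(Equivalently: 3461 - 2^12 = 3461 - 4096 = -635.)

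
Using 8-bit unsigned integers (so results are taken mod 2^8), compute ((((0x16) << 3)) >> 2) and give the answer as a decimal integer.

44

0x16 = 00010110
→ << 3 (mod 2^8) → 10110000 = 176
→ >> 2 → 00101100 = 44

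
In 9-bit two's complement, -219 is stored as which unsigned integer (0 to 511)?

293

219 in 9 bits: 011011011
Invert: 100100100
Add 1:  100100101 = 293
(Check: 2^9 - 219 = 512 - 219 = 293.)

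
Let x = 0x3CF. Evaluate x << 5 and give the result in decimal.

31200

0x3CF = 000001111001111
shift left by 5 → 111100111100000 = 31200
(equivalently, 975 × 2^5 = 975 × 32)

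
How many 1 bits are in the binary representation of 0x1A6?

5

0x1A6 = 110100110
Count the 1s: 1 + 1 + 1 + 1 + 1 = 5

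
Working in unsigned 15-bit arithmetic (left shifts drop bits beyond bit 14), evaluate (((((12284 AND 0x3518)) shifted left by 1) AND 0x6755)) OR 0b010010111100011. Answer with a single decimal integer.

26611

12284 = 010111111111100
0x3518 = 011010100011000
→ AND → 010010100011000 = 9496
→ shifted left by 1 (mod 2^15) → 100101000110000 = 18992
0x6755 = 110011101010101
→ AND → 100001000010000 = 16912
0b010010111100011 = 010010111100011
→ OR → 110011111110011 = 26611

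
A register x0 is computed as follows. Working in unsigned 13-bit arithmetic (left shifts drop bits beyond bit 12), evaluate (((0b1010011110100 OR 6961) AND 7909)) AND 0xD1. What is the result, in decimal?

193

0b1010011110100 = 1010011110100
6961 = 1101100110001
→ OR → 1111111110101 = 8181
7909 = 1111011100101
→ AND → 1111011100101 = 7909
0xD1 = 0000011010001
→ AND → 0000011000001 = 193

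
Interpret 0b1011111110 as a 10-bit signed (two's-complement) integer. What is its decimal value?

pattern = 1011111110 (MSB is 1 ⇒ negative)
Invert: 0100000001, add 1 → 0100000010 = 258, so the value is -258.
(Equivalently: 766 - 2^10 = 766 - 1024 = -258.)

-258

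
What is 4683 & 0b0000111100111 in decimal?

67

4683 = 1001001001011
b = 0000111100111
AND → 0000001000011 = 67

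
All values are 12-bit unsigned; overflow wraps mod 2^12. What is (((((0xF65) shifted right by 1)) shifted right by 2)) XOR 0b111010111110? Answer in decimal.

3922

0xF65 = 111101100101
→ shifted right by 1 → 011110110010 = 1970
→ shifted right by 2 → 000111101100 = 492
0b111010111110 = 111010111110
→ XOR → 111101010010 = 3922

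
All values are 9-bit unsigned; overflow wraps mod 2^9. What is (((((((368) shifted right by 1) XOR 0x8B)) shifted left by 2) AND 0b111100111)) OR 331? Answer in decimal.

463

368 = 101110000
→ shifted right by 1 → 010111000 = 184
0x8B = 010001011
→ XOR → 000110011 = 51
→ shifted left by 2 (mod 2^9) → 011001100 = 204
0b111100111 = 111100111
→ AND → 011000100 = 196
331 = 101001011
→ OR → 111001111 = 463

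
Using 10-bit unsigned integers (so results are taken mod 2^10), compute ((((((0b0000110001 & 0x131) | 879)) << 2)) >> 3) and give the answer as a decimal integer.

0b0000110001 = 0000110001
0x131 = 0100110001
→ & → 0000110001 = 49
879 = 1101101111
→ | → 1101111111 = 895
→ << 2 (mod 2^10) → 0111111100 = 508
→ >> 3 → 0000111111 = 63

63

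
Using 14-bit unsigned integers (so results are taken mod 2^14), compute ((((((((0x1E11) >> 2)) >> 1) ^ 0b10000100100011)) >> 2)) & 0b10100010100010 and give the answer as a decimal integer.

0x1E11 = 01111000010001
→ >> 2 → 00011110000100 = 1924
→ >> 1 → 00001111000010 = 962
0b10000100100011 = 10000100100011
→ ^ → 10001011100001 = 8929
→ >> 2 → 00100010111000 = 2232
0b10100010100010 = 10100010100010
→ & → 00100010100000 = 2208

2208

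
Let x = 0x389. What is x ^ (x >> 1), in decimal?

589

x = 1110001001 = 905
x>>1 = 0111000100
XOR  = 1001001101 = 589
(x ^ (x >> 1) gives the standard binary-reflected Gray code of x.)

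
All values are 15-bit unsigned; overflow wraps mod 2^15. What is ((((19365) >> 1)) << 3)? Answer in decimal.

19365 = 100101110100101
→ >> 1 → 010010111010010 = 9682
→ << 3 (mod 2^15) → 010111010010000 = 11920

11920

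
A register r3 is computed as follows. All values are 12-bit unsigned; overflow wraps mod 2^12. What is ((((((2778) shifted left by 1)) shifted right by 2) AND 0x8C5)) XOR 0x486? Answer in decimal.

1219

2778 = 101011011010
→ shifted left by 1 (mod 2^12) → 010110110100 = 1460
→ shifted right by 2 → 000101101101 = 365
0x8C5 = 100011000101
→ AND → 000001000101 = 69
0x486 = 010010000110
→ XOR → 010011000011 = 1219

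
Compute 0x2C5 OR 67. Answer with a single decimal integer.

0x2C5 = 1011000101
67 = 0001000011
 OR → 1011000111 = 711

711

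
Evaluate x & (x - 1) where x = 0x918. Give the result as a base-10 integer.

x = 100100011000 = 2328
x - 1 = 100100010111
AND   = 100100010000 = 2320
(x & (x - 1) clears the lowest set bit of x.)

2320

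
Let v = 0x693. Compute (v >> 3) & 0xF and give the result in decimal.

2

v = 11010010011
Shift right by 3: 11010010
Mask low 4 bits: 0010 = 2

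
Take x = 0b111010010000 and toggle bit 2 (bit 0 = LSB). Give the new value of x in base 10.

3732

x = 111010010000
bit 2 is currently 0; toggle it via x ^ (1 << 2) = x ^ 4
→ 111010010100 = 3732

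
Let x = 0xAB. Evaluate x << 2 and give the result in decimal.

0xAB = 0010101011
shift left by 2 → 1010101100 = 684
(equivalently, 171 × 2^2 = 171 × 4)

684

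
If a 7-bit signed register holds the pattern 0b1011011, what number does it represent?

-37

pattern = 1011011 (MSB is 1 ⇒ negative)
Invert: 0100100, add 1 → 0100101 = 37, so the value is -37.
(Equivalently: 91 - 2^7 = 91 - 128 = -37.)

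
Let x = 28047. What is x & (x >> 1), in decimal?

9351

x = 110110110001111 = 28047
x>>1 = 011011011000111
AND  = 010010010000111 = 9351
(x & (x >> 1) has a 1 wherever x has two consecutive 1 bits.)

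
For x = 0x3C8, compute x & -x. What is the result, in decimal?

x = 1111001000 = 968
-x (two's complement) = …0000111000
AND   = 0000001000 = 8
(x & -x isolates the lowest set bit of x.)

8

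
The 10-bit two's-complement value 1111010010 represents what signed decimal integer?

-46

pattern = 1111010010 (MSB is 1 ⇒ negative)
Invert: 0000101101, add 1 → 0000101110 = 46, so the value is -46.
(Equivalently: 978 - 2^10 = 978 - 1024 = -46.)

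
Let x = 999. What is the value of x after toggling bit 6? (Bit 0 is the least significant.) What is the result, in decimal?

x = 1111100111
bit 6 is currently 1; toggle it via x ^ (1 << 6) = x ^ 64
→ 1110100111 = 935

935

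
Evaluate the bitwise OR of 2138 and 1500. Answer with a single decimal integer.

3550

2138 = 100001011010
1500 = 010111011100
 OR → 110111011110 = 3550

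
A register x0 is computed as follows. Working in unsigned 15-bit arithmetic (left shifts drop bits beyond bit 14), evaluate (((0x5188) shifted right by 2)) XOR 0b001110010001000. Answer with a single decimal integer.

2282

0x5188 = 101000110001000
→ shifted right by 2 → 001010001100010 = 5218
0b001110010001000 = 001110010001000
→ XOR → 000100011101010 = 2282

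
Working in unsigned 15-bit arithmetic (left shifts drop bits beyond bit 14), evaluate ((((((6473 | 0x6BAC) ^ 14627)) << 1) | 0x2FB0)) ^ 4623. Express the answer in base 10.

6473 = 001100101001001
0x6BAC = 110101110101100
→ | → 111101111101101 = 31725
14627 = 011100100100011
→ ^ → 100001011001110 = 17102
→ << 1 (mod 2^15) → 000010110011100 = 1436
0x2FB0 = 010111110110000
→ | → 010111110111100 = 12220
4623 = 001001000001111
→ ^ → 011110110110011 = 15795

15795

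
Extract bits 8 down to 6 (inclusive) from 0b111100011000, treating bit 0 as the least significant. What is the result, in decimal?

v = 111100011000
Shift right by 6: 111100
Mask low 3 bits: 100 = 4

4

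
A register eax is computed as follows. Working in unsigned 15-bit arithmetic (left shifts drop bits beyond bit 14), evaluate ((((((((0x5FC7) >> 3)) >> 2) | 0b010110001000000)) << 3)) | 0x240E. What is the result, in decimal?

30718

0x5FC7 = 101111111000111
→ >> 3 → 000101111111000 = 3064
→ >> 2 → 000001011111110 = 766
0b010110001000000 = 010110001000000
→ | → 010111011111110 = 12030
→ << 3 (mod 2^15) → 111011111110000 = 30704
0x240E = 010010000001110
→ | → 111011111111110 = 30718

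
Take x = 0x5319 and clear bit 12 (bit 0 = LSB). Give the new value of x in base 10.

x = 101001100011001
bit 12 is currently 1; clear it via x & ~(1 << 12) = x & ~4096
→ 100001100011001 = 17177

17177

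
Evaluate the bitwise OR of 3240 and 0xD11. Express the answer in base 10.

3513

3240 = 110010101000
0xD11 = 110100010001
 OR → 110110111001 = 3513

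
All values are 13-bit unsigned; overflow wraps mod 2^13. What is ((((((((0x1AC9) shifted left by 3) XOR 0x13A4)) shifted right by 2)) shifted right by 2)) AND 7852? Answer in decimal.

12

0x1AC9 = 1101011001001
→ shifted left by 3 (mod 2^13) → 1011001001000 = 5704
0x13A4 = 1001110100100
→ XOR → 0010111101100 = 1516
→ shifted right by 2 → 0000101111011 = 379
→ shifted right by 2 → 0000001011110 = 94
7852 = 1111010101100
→ AND → 0000000001100 = 12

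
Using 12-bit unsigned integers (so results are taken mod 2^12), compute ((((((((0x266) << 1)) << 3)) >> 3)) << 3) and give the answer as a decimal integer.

1632

0x266 = 001001100110
→ << 1 (mod 2^12) → 010011001100 = 1228
→ << 3 (mod 2^12) → 011001100000 = 1632
→ >> 3 → 000011001100 = 204
→ << 3 (mod 2^12) → 011001100000 = 1632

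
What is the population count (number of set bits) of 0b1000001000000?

n = 1000001000000
Count the 1s: 1 + 1 = 2

2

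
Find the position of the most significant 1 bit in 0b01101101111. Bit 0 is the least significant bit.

0b01101101111 = 1101101111
The topmost 1 is at position 9 (since 2^9 = 512 ≤ 879 < 1024).

9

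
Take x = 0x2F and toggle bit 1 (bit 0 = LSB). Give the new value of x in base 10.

x = 000101111
bit 1 is currently 1; toggle it via x ^ (1 << 1) = x ^ 2
→ 000101101 = 45

45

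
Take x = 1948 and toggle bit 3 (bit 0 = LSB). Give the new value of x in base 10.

1940

x = 11110011100
bit 3 is currently 1; toggle it via x ^ (1 << 3) = x ^ 8
→ 11110010100 = 1940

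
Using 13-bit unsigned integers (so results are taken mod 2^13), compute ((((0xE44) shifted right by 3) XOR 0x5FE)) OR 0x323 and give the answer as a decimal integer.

0xE44 = 0111001000100
→ shifted right by 3 → 0000111001000 = 456
0x5FE = 0010111111110
→ XOR → 0010000110110 = 1078
0x323 = 0001100100011
→ OR → 0011100110111 = 1847

1847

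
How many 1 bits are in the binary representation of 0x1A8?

4

0x1A8 = 110101000
Count the 1s: 1 + 1 + 1 + 1 = 4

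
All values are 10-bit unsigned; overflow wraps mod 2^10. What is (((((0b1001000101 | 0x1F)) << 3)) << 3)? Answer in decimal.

960

0b1001000101 = 1001000101
0x1F = 0000011111
→ | → 1001011111 = 607
→ << 3 (mod 2^10) → 1011111000 = 760
→ << 3 (mod 2^10) → 1111000000 = 960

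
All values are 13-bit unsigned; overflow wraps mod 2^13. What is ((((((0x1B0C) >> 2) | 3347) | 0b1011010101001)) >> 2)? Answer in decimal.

2046

0x1B0C = 1101100001100
→ >> 2 → 0011011000011 = 1731
3347 = 0110100010011
→ | → 0111111010011 = 4051
0b1011010101001 = 1011010101001
→ | → 1111111111011 = 8187
→ >> 2 → 0011111111110 = 2046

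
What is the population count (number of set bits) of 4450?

4450 = 1000101100010
Count the 1s: 1 + 1 + 1 + 1 + 1 = 5

5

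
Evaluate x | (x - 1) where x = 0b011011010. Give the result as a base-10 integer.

219

x = 11011010 = 218
x - 1 = 11011001
OR    = 11011011 = 219
(x | (x - 1) sets all bits below the lowest set bit.)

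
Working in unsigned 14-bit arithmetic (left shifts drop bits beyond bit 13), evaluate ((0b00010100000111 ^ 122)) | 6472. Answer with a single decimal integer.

0b00010100000111 = 00010100000111
122 = 00000001111010
→ ^ → 00010101111101 = 1405
6472 = 01100101001000
→ | → 01110101111101 = 7549

7549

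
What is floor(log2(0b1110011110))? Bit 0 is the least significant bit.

9

0b1110011110 = 1110011110
The topmost 1 is at position 9 (since 2^9 = 512 ≤ 926 < 1024).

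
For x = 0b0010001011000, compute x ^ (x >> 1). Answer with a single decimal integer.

1652

x = 10001011000 = 1112
x>>1 = 01000101100
XOR  = 11001110100 = 1652
(x ^ (x >> 1) gives the standard binary-reflected Gray code of x.)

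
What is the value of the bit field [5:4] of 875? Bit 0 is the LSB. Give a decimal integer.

v = 001101101011
Shift right by 4: 00110110
Mask low 2 bits: 10 = 2

2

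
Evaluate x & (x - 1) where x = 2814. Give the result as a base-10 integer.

2812

x = 101011111110 = 2814
x - 1 = 101011111101
AND   = 101011111100 = 2812
(x & (x - 1) clears the lowest set bit of x.)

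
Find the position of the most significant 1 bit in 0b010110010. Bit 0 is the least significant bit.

7

0b010110010 = 10110010
The topmost 1 is at position 7 (since 2^7 = 128 ≤ 178 < 256).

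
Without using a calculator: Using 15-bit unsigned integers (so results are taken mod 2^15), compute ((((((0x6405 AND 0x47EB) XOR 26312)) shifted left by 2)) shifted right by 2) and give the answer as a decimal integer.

0x6405 = 110010000000101
0x47EB = 100011111101011
→ AND → 100010000000001 = 17409
26312 = 110011011001000
→ XOR → 010001011001001 = 8905
→ shifted left by 2 (mod 2^15) → 000101100100100 = 2852
→ shifted right by 2 → 000001011001001 = 713

713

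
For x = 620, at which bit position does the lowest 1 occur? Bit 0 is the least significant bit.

620 = 1001101100
Trailing zeros: 2, so the lowest set bit is bit 2 (value 4).

2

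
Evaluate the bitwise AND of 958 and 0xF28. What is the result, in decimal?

958 = 001110111110
0xF28 = 111100101000
AND → 001100101000 = 808

808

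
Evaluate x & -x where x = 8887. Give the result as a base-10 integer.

1

x = 10001010110111 = 8887
-x (two's complement) = …01110101001001
AND   = 00000000000001 = 1
(x & -x isolates the lowest set bit of x.)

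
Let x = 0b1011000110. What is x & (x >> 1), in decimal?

66

x = 1011000110 = 710
x>>1 = 0101100011
AND  = 0001000010 = 66
(x & (x >> 1) has a 1 wherever x has two consecutive 1 bits.)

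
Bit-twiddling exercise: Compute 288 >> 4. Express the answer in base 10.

18

288 = 100100000
shift right by 4 → 000010010 = 18
(equivalently, floor(288 / 16))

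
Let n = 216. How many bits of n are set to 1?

216 = 11011000
Count the 1s: 1 + 1 + 1 + 1 = 4

4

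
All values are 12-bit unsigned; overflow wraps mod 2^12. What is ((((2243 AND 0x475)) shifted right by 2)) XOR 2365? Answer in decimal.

2243 = 100011000011
0x475 = 010001110101
→ AND → 000001000001 = 65
→ shifted right by 2 → 000000010000 = 16
2365 = 100100111101
→ XOR → 100100101101 = 2349

2349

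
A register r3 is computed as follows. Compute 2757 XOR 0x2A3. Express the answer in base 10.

2757 = 101011000101
0x2A3 = 001010100011
XOR → 100001100110 = 2150

2150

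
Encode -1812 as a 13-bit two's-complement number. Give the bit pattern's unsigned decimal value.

1812 in 13 bits: 0011100010100
Invert: 1100011101011
Add 1:  1100011101100 = 6380
(Check: 2^13 - 1812 = 8192 - 1812 = 6380.)

6380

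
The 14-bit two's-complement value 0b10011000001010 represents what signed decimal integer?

-6646

pattern = 10011000001010 (MSB is 1 ⇒ negative)
Invert: 01100111110101, add 1 → 01100111110110 = 6646, so the value is -6646.
(Equivalently: 9738 - 2^14 = 9738 - 16384 = -6646.)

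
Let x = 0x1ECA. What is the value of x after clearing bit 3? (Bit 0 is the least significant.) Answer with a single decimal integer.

7874

x = 01111011001010
bit 3 is currently 1; clear it via x & ~(1 << 3) = x & ~8
→ 01111011000010 = 7874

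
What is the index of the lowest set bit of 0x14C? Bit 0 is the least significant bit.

2

0x14C = 101001100
Trailing zeros: 2, so the lowest set bit is bit 2 (value 4).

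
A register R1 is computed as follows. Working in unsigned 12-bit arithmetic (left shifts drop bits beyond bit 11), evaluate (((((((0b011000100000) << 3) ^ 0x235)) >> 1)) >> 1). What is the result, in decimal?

0b011000100000 = 011000100000
→ << 3 (mod 2^12) → 000100000000 = 256
0x235 = 001000110101
→ ^ → 001100110101 = 821
→ >> 1 → 000110011010 = 410
→ >> 1 → 000011001101 = 205

205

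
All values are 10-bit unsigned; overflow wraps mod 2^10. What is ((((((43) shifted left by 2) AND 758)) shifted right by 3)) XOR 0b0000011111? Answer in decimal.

43 = 0000101011
→ shifted left by 2 (mod 2^10) → 0010101100 = 172
758 = 1011110110
→ AND → 0010100100 = 164
→ shifted right by 3 → 0000010100 = 20
0b0000011111 = 0000011111
→ XOR → 0000001011 = 11

11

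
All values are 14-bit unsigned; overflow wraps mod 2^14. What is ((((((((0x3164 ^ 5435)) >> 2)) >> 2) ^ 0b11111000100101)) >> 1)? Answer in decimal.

7728

0x3164 = 11000101100100
5435 = 01010100111011
→ ^ → 10010001011111 = 9311
→ >> 2 → 00100100010111 = 2327
→ >> 2 → 00001001000101 = 581
0b11111000100101 = 11111000100101
→ ^ → 11110001100000 = 15456
→ >> 1 → 01111000110000 = 7728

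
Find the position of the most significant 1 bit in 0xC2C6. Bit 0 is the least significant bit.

15

0xC2C6 = 1100001011000110
The topmost 1 is at position 15 (since 2^15 = 32768 ≤ 49862 < 65536).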